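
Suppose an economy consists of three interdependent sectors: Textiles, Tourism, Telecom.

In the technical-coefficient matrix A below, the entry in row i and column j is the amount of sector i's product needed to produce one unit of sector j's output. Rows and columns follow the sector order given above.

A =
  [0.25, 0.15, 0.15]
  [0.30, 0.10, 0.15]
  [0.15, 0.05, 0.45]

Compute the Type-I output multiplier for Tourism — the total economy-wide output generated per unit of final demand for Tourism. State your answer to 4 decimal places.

I − A =
  [   0.75    -0.15    -0.15]
  [  -0.30     0.90    -0.15]
  [  -0.15    -0.05     0.55]
Cofactors of I−A, C_ij = (−1)^(i+j)·(minor ij) (rows/columns in the sector order above):
  C_11 = (0.90)(0.55) − (-0.15)(-0.05) = 0.4875
  C_12 = −[(-0.30)(0.55) − (-0.15)(-0.15)] = 0.1875
  C_13 = (-0.30)(-0.05) − (0.90)(-0.15) = 0.1500
  C_21 = −[(-0.15)(0.55) − (-0.15)(-0.05)] = 0.0900
  C_22 = (0.75)(0.55) − (-0.15)(-0.15) = 0.3900
  C_23 = −[(0.75)(-0.05) − (-0.15)(-0.15)] = 0.0600
  C_31 = (-0.15)(-0.15) − (-0.15)(0.90) = 0.1575
  C_32 = −[(0.75)(-0.15) − (-0.15)(-0.30)] = 0.1575
  C_33 = (0.75)(0.90) − (-0.15)(-0.30) = 0.6300
det(I−A) = Σ_j (I−A)_1j·C_1j = (0.75)(0.4875) + (-0.15)(0.1875) + (-0.15)(0.1500) = 0.3150
adj(I−A) = Cᵀ =
  [ 0.4875   0.0900   0.1575]
  [ 0.1875   0.3900   0.1575]
  [ 0.1500   0.0600   0.6300]
(I − A)⁻¹ = adj(I−A) / det(I−A) ≈
  [   1.54762     0.28571     0.50000]
  [   0.59524     1.23810     0.50000]
  [   0.47619     0.19048     2.00000]
The output multiplier for sector j is the column-j sum of the Leontief inverse (I − A)⁻¹ = adj(I−A) / det(I−A).
Column 2 of adj(I−A): (0.0900, 0.3900, 0.0600); det(I−A) = 0.3150.
m_2 = (0.0900 + 0.3900 + 0.0600) / 0.3150 = 0.54 / 0.3150 ≈ 1.7143.

m_2 = 1.7143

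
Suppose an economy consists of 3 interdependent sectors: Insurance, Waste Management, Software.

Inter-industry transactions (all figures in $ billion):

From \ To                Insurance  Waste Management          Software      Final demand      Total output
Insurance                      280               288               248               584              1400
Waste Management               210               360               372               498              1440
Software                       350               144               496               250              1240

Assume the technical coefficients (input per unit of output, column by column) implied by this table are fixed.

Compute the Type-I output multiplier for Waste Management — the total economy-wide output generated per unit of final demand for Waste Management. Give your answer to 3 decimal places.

m_W = 2.667

Technical coefficients a_ij = z_ij / X_j:
  a_II = 280/1400 = 0.20, a_WI = 210/1400 = 0.15, a_SI = 350/1400 = 0.25
  a_IW = 288/1440 = 0.20, a_WW = 360/1440 = 0.25, a_SW = 144/1440 = 0.10
  a_IS = 248/1240 = 0.20, a_WS = 372/1240 = 0.30, a_SS = 496/1240 = 0.40
I − A =
  [   0.80    -0.20    -0.20]
  [  -0.15     0.75    -0.30]
  [  -0.25    -0.10     0.60]
Cofactors of I−A, C_ij = (−1)^(i+j)·(minor ij) (rows/columns in the sector order above):
  C_11 = (0.75)(0.60) − (-0.30)(-0.10) = 0.4200
  C_12 = −[(-0.15)(0.60) − (-0.30)(-0.25)] = 0.1650
  C_13 = (-0.15)(-0.10) − (0.75)(-0.25) = 0.2025
  C_21 = −[(-0.20)(0.60) − (-0.20)(-0.10)] = 0.1400
  C_22 = (0.80)(0.60) − (-0.20)(-0.25) = 0.4300
  C_23 = −[(0.80)(-0.10) − (-0.20)(-0.25)] = 0.1300
  C_31 = (-0.20)(-0.30) − (-0.20)(0.75) = 0.2100
  C_32 = −[(0.80)(-0.30) − (-0.20)(-0.15)] = 0.2700
  C_33 = (0.80)(0.75) − (-0.20)(-0.15) = 0.5700
det(I−A) = Σ_j (I−A)_1j·C_1j = (0.80)(0.4200) + (-0.20)(0.1650) + (-0.20)(0.2025) = 0.2625
adj(I−A) = Cᵀ =
  [ 0.4200   0.1400   0.2100]
  [ 0.1650   0.4300   0.2700]
  [ 0.2025   0.1300   0.5700]
(I − A)⁻¹ = adj(I−A) / det(I−A) ≈
  [   1.6000     0.5333     0.8000]
  [   0.6286     1.6381     1.0286]
  [   0.7714     0.4952     2.1714]
The output multiplier for sector j is the column-j sum of the Leontief inverse (I − A)⁻¹ = adj(I−A) / det(I−A).
Column W of adj(I−A): (0.1400, 0.4300, 0.1300); det(I−A) = 0.2625.
m_W = (0.1400 + 0.4300 + 0.1300) / 0.2625 = 0.70 / 0.2625 ≈ 2.667.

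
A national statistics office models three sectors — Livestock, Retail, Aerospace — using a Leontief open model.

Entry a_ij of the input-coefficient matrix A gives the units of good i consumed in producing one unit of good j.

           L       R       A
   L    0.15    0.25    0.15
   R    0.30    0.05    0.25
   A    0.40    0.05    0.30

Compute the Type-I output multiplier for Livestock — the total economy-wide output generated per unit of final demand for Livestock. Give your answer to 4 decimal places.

m_L = 3.2486

I − A =
  [   0.85    -0.25    -0.15]
  [  -0.30     0.95    -0.25]
  [  -0.40    -0.05     0.70]
Cofactors of I−A, C_ij = (−1)^(i+j)·(minor ij) (rows/columns in the sector order above):
  C_11 = (0.95)(0.70) − (-0.25)(-0.05) = 0.6525
  C_12 = −[(-0.30)(0.70) − (-0.25)(-0.40)] = 0.3100
  C_13 = (-0.30)(-0.05) − (0.95)(-0.40) = 0.3950
  C_21 = −[(-0.25)(0.70) − (-0.15)(-0.05)] = 0.1825
  C_22 = (0.85)(0.70) − (-0.15)(-0.40) = 0.5350
  C_23 = −[(0.85)(-0.05) − (-0.25)(-0.40)] = 0.1425
  C_31 = (-0.25)(-0.25) − (-0.15)(0.95) = 0.2050
  C_32 = −[(0.85)(-0.25) − (-0.15)(-0.30)] = 0.2575
  C_33 = (0.85)(0.95) − (-0.25)(-0.30) = 0.7325
det(I−A) = Σ_j (I−A)_1j·C_1j = (0.85)(0.6525) + (-0.25)(0.3100) + (-0.15)(0.3950) = 0.417875
adj(I−A) = Cᵀ =
  [ 0.6525   0.1825   0.2050]
  [ 0.3100   0.5350   0.2575]
  [ 0.3950   0.1425   0.7325]
(I − A)⁻¹ = adj(I−A) / det(I−A) ≈
  [   1.56147     0.43673     0.49058]
  [   0.74185     1.28029     0.61621]
  [   0.94526     0.34101     1.75292]
The output multiplier for sector j is the column-j sum of the Leontief inverse (I − A)⁻¹ = adj(I−A) / det(I−A).
Column L of adj(I−A): (0.6525, 0.3100, 0.3950); det(I−A) = 0.417875.
m_L = (0.6525 + 0.3100 + 0.3950) / 0.417875 = 1.3575 / 0.417875 ≈ 3.2486.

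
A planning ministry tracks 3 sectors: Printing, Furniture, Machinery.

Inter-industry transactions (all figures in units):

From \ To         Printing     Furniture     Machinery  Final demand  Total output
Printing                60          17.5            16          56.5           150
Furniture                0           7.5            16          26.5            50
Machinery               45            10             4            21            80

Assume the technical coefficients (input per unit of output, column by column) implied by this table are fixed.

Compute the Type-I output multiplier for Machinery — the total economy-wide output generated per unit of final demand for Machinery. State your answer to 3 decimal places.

m_M = 2.239

Technical coefficients a_ij = z_ij / X_j:
  a_PP = 60/150 = 0.40, a_FP = 0/150 = 0.00, a_MP = 45/150 = 0.30
  a_PF = 17.5/50 = 0.35, a_FF = 7.5/50 = 0.15, a_MF = 10/50 = 0.20
  a_PM = 16/80 = 0.20, a_FM = 16/80 = 0.20, a_MM = 4/80 = 0.05
I − A =
  [   0.60    -0.35    -0.20]
  [   0.00     0.85    -0.20]
  [  -0.30    -0.20     0.95]
Cofactors of I−A, C_ij = (−1)^(i+j)·(minor ij) (rows/columns in the sector order above):
  C_11 = (0.85)(0.95) − (-0.20)(-0.20) = 0.7675
  C_12 = −[(0.00)(0.95) − (-0.20)(-0.30)] = 0.0600
  C_13 = (0.00)(-0.20) − (0.85)(-0.30) = 0.2550
  C_21 = −[(-0.35)(0.95) − (-0.20)(-0.20)] = 0.3725
  C_22 = (0.60)(0.95) − (-0.20)(-0.30) = 0.5100
  C_23 = −[(0.60)(-0.20) − (-0.35)(-0.30)] = 0.2250
  C_31 = (-0.35)(-0.20) − (-0.20)(0.85) = 0.2400
  C_32 = −[(0.60)(-0.20) − (-0.20)(0.00)] = 0.1200
  C_33 = (0.60)(0.85) − (-0.35)(0.00) = 0.5100
det(I−A) = Σ_j (I−A)_1j·C_1j = (0.60)(0.7675) + (-0.35)(0.0600) + (-0.20)(0.2550) = 0.3885
adj(I−A) = Cᵀ =
  [ 0.7675   0.3725   0.2400]
  [ 0.0600   0.5100   0.1200]
  [ 0.2550   0.2250   0.5100]
(I − A)⁻¹ = adj(I−A) / det(I−A) ≈
  [   1.9755     0.9588     0.6178]
  [   0.1544     1.3127     0.3089]
  [   0.6564     0.5792     1.3127]
The output multiplier for sector j is the column-j sum of the Leontief inverse (I − A)⁻¹ = adj(I−A) / det(I−A).
Column M of adj(I−A): (0.2400, 0.1200, 0.5100); det(I−A) = 0.3885.
m_M = (0.2400 + 0.1200 + 0.5100) / 0.3885 = 0.87 / 0.3885 ≈ 2.239.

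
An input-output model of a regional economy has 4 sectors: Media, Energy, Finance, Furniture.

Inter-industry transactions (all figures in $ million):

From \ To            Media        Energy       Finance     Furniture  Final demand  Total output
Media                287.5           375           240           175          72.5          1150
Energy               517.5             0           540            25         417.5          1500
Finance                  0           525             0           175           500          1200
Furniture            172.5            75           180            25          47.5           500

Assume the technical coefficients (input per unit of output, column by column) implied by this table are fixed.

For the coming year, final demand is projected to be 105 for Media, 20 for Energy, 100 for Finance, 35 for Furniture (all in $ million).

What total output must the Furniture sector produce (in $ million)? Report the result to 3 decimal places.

x_4 = 159.270

Technical coefficients a_ij = z_ij / X_j:
  a_11 = 287.5/1150 = 0.25, a_21 = 517.5/1150 = 0.45, a_31 = 0/1150 = 0.00, a_41 = 172.5/1150 = 0.15
  a_12 = 375/1500 = 0.25, a_22 = 0/1500 = 0.00, a_32 = 525/1500 = 0.35, a_42 = 75/1500 = 0.05
  a_13 = 240/1200 = 0.20, a_23 = 540/1200 = 0.45, a_33 = 0/1200 = 0.00, a_43 = 180/1200 = 0.15
  a_14 = 175/500 = 0.35, a_24 = 25/500 = 0.05, a_34 = 175/500 = 0.35, a_44 = 25/500 = 0.05
I − A =
  [   0.75    -0.25    -0.20    -0.35]
  [  -0.45     1.00    -0.45    -0.05]
  [   0.00    -0.35     1.00    -0.35]
  [  -0.15    -0.05    -0.15     0.95]
Compute the cofactors C_ij = (−1)^(i+j)·(3×3 minor ij) of I−A; the adjugate is their transpose:
adj(I−A) = Cᵀ =
  [ 0.734875   0.330250   0.358625   0.420250]
  [ 0.435000   0.610125   0.413250   0.344625]
  [ 0.212625   0.257250   0.541500   0.291375]
  [ 0.172500   0.124875   0.163875   0.487875]
det(I−A) = Σ_j (I−A)_1j·C_1j = (0.75)(0.734875) + (-0.25)(0.435000) + (-0.20)(0.212625) + (-0.35)(0.172500) = 0.33950625
(I − A)⁻¹ = adj(I−A) / det(I−A) ≈
  [   2.1645     0.9727     1.0563     1.2378]
  [   1.2813     1.7971     1.2172     1.0151]
  [   0.6263     0.7577     1.5950     0.8582]
  [   0.5081     0.3678     0.4827     1.4370]
x = (I − A)⁻¹ d = adj(I−A)·d / det(I−A), with det(I−A) = 0.33950625:
  x_1 = (0.734875·105 + 0.330250·20 + 0.358625·100 + 0.420250·35) / 0.33950625 = 134.338125 / 0.33950625 ≈ 395.687
  x_2 = (0.435000·105 + 0.610125·20 + 0.413250·100 + 0.344625·35) / 0.33950625 = 111.264375 / 0.33950625 ≈ 327.724
  x_3 = (0.212625·105 + 0.257250·20 + 0.541500·100 + 0.291375·35) / 0.33950625 = 91.81875 / 0.33950625 ≈ 270.448
  x_4 = (0.172500·105 + 0.124875·20 + 0.163875·100 + 0.487875·35) / 0.33950625 = 54.073125 / 0.33950625 ≈ 159.270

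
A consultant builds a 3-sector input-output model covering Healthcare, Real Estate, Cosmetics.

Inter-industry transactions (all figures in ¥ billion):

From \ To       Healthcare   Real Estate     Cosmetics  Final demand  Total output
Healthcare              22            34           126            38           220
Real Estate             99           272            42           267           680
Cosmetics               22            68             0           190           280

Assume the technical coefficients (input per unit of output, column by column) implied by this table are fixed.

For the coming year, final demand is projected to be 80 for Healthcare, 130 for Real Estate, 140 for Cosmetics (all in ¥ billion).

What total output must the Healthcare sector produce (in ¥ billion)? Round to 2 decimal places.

x_1 = 214.91

Technical coefficients a_ij = z_ij / X_j:
  a_11 = 22/220 = 0.10, a_21 = 99/220 = 0.45, a_31 = 22/220 = 0.10
  a_12 = 34/680 = 0.05, a_22 = 272/680 = 0.40, a_32 = 68/680 = 0.10
  a_13 = 126/280 = 0.45, a_23 = 42/280 = 0.15, a_33 = 0/280 = 0.00
I − A =
  [   0.90    -0.05    -0.45]
  [  -0.45     0.60    -0.15]
  [  -0.10    -0.10     1.00]
Cofactors of I−A, C_ij = (−1)^(i+j)·(minor ij) (rows/columns in the sector order above):
  C_11 = (0.60)(1.00) − (-0.15)(-0.10) = 0.5850
  C_12 = −[(-0.45)(1.00) − (-0.15)(-0.10)] = 0.4650
  C_13 = (-0.45)(-0.10) − (0.60)(-0.10) = 0.1050
  C_21 = −[(-0.05)(1.00) − (-0.45)(-0.10)] = 0.0950
  C_22 = (0.90)(1.00) − (-0.45)(-0.10) = 0.8550
  C_23 = −[(0.90)(-0.10) − (-0.05)(-0.10)] = 0.0950
  C_31 = (-0.05)(-0.15) − (-0.45)(0.60) = 0.2775
  C_32 = −[(0.90)(-0.15) − (-0.45)(-0.45)] = 0.3375
  C_33 = (0.90)(0.60) − (-0.05)(-0.45) = 0.5175
det(I−A) = Σ_j (I−A)_1j·C_1j = (0.90)(0.5850) + (-0.05)(0.4650) + (-0.45)(0.1050) = 0.4560
adj(I−A) = Cᵀ =
  [ 0.5850   0.0950   0.2775]
  [ 0.4650   0.8550   0.3375]
  [ 0.1050   0.0950   0.5175]
(I − A)⁻¹ = adj(I−A) / det(I−A) ≈
  [   1.2829     0.2083     0.6086]
  [   1.0197     1.8750     0.7401]
  [   0.2303     0.2083     1.1349]
x = (I − A)⁻¹ d = adj(I−A)·d / det(I−A), with det(I−A) = 0.4560:
  x_1 = (0.5850·80 + 0.0950·130 + 0.2775·140) / 0.4560 = 98.00 / 0.4560 ≈ 214.91
  x_2 = (0.4650·80 + 0.8550·130 + 0.3375·140) / 0.4560 = 195.60 / 0.4560 ≈ 428.95
  x_3 = (0.1050·80 + 0.0950·130 + 0.5175·140) / 0.4560 = 93.20 / 0.4560 ≈ 204.39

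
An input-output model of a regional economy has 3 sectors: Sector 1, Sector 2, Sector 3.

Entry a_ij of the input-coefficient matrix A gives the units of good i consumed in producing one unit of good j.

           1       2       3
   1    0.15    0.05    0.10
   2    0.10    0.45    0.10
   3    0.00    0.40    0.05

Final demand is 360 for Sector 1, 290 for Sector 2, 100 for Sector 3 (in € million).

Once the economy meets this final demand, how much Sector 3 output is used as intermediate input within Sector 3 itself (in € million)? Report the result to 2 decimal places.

z_33 = 19.84

I − A =
  [   0.85    -0.05    -0.10]
  [  -0.10     0.55    -0.10]
  [   0.00    -0.40     0.95]
Cofactors of I−A, C_ij = (−1)^(i+j)·(minor ij) (rows/columns in the sector order above):
  C_11 = (0.55)(0.95) − (-0.10)(-0.40) = 0.4825
  C_12 = −[(-0.10)(0.95) − (-0.10)(0.00)] = 0.0950
  C_13 = (-0.10)(-0.40) − (0.55)(0.00) = 0.0400
  C_21 = −[(-0.05)(0.95) − (-0.10)(-0.40)] = 0.0875
  C_22 = (0.85)(0.95) − (-0.10)(0.00) = 0.8075
  C_23 = −[(0.85)(-0.40) − (-0.05)(0.00)] = 0.3400
  C_31 = (-0.05)(-0.10) − (-0.10)(0.55) = 0.0600
  C_32 = −[(0.85)(-0.10) − (-0.10)(-0.10)] = 0.0950
  C_33 = (0.85)(0.55) − (-0.05)(-0.10) = 0.4625
det(I−A) = Σ_j (I−A)_1j·C_1j = (0.85)(0.4825) + (-0.05)(0.0950) + (-0.10)(0.0400) = 0.401375
adj(I−A) = Cᵀ =
  [ 0.4825   0.0875   0.0600]
  [ 0.0950   0.8075   0.0950]
  [ 0.0400   0.3400   0.4625]
(I − A)⁻¹ = adj(I−A) / det(I−A) ≈
  [   1.2021     0.2180     0.1495]
  [   0.2367     2.0118     0.2367]
  [   0.0997     0.8471     1.1523]
First solve x = (I − A)⁻¹ d = adj(I−A)·d / det(I−A); in particular x_3 = (0.0400·360 + 0.3400·290 + 0.4625·100) / 0.401375 = 159.25 / 0.401375 ≈ 396.7611.
Intermediate flow from 3 to 3: z_33 = a_33 · x_3 = 0.05 × 159.25 / 0.401375 = 7.9625 / 0.401375 ≈ 19.84.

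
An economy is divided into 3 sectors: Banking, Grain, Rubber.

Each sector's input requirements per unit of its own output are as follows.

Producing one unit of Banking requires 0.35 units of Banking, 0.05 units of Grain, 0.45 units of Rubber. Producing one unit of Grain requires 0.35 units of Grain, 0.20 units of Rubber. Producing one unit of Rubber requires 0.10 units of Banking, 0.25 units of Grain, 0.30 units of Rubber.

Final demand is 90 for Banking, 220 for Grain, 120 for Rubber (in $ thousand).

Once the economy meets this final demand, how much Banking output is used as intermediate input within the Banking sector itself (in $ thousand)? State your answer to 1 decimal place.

z_BB = 73.1

I − A =
  [   0.65     0.00    -0.10]
  [  -0.05     0.65    -0.25]
  [  -0.45    -0.20     0.70]
Cofactors of I−A, C_ij = (−1)^(i+j)·(minor ij) (rows/columns in the sector order above):
  C_11 = (0.65)(0.70) − (-0.25)(-0.20) = 0.4050
  C_12 = −[(-0.05)(0.70) − (-0.25)(-0.45)] = 0.1475
  C_13 = (-0.05)(-0.20) − (0.65)(-0.45) = 0.3025
  C_21 = −[(0.00)(0.70) − (-0.10)(-0.20)] = 0.0200
  C_22 = (0.65)(0.70) − (-0.10)(-0.45) = 0.4100
  C_23 = −[(0.65)(-0.20) − (0.00)(-0.45)] = 0.1300
  C_31 = (0.00)(-0.25) − (-0.10)(0.65) = 0.0650
  C_32 = −[(0.65)(-0.25) − (-0.10)(-0.05)] = 0.1675
  C_33 = (0.65)(0.65) − (0.00)(-0.05) = 0.4225
det(I−A) = Σ_j (I−A)_1j·C_1j = (0.65)(0.4050) + (0.00)(0.1475) + (-0.10)(0.3025) = 0.2330
adj(I−A) = Cᵀ =
  [ 0.4050   0.0200   0.0650]
  [ 0.1475   0.4100   0.1675]
  [ 0.3025   0.1300   0.4225]
(I − A)⁻¹ = adj(I−A) / det(I−A) ≈
  [   1.7382     0.0858     0.2790]
  [   0.6330     1.7597     0.7189]
  [   1.2983     0.5579     1.8133]
First solve x = (I − A)⁻¹ d = adj(I−A)·d / det(I−A); in particular x_B = (0.4050·90 + 0.0200·220 + 0.0650·120) / 0.2330 = 48.65 / 0.2330 ≈ 208.798.
Intermediate flow from B to B: z_BB = a_BB · x_B = 0.35 × 48.65 / 0.2330 = 17.0275 / 0.2330 ≈ 73.1.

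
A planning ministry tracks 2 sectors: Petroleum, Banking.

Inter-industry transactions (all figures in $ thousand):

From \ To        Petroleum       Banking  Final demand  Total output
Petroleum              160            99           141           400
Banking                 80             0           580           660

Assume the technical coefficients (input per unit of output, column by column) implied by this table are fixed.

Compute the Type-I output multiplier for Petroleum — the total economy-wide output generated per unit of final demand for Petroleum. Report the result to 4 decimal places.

m_1 = 2.1053

Technical coefficients a_ij = z_ij / X_j:
  a_11 = 160/400 = 0.40, a_21 = 80/400 = 0.20
  a_12 = 99/660 = 0.15, a_22 = 0/660 = 0.00
I − A =
  [   0.60    -0.15]
  [  -0.20     1.00]
det(I−A) = (0.60)(1.00) − (-0.15)(-0.20) = 0.5700
adj(I−A) = [[1.00, 0.15], [0.20, 0.60]]
(I − A)⁻¹ = adj(I−A) / det(I−A) ≈
  [   1.75439     0.26316]
  [   0.35088     1.05263]
The output multiplier for sector j is the column-j sum of the Leontief inverse (I − A)⁻¹ = adj(I−A) / det(I−A).
Column 1 of adj(I−A): (1.00, 0.20); det(I−A) = 0.5700.
m_1 = (1.00 + 0.20) / 0.5700 = 1.20 / 0.5700 ≈ 2.1053.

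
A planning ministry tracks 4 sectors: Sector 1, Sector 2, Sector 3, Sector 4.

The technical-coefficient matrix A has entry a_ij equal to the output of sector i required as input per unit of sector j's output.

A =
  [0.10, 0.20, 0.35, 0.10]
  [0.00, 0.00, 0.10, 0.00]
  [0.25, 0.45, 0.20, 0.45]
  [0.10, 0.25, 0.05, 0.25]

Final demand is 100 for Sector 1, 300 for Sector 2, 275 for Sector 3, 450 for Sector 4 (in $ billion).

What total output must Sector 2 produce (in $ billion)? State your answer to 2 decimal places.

I − A =
  [   0.90    -0.20    -0.35    -0.10]
  [   0.00     1.00    -0.10     0.00]
  [  -0.25    -0.45     0.80    -0.45]
  [  -0.10    -0.25    -0.05     0.75]
Compute the cofactors C_ij = (−1)^(i+j)·(3×3 minor ij) of I−A; the adjugate is their transpose:
adj(I−A) = Cᵀ =
  [ 0.532500   0.295250   0.285000   0.242000]
  [ 0.023250   0.429125   0.066500   0.043000]
  [ 0.232500   0.453250   0.665000   0.430000]
  [ 0.094250   0.212625   0.104500   0.587000]
det(I−A) = Σ_j (I−A)_1j·C_1j = (0.90)(0.532500) + (-0.20)(0.023250) + (-0.35)(0.232500) + (-0.10)(0.094250) = 0.3838
(I − A)⁻¹ = adj(I−A) / det(I−A) ≈
  [   1.3874     0.7693     0.7426     0.6305]
  [   0.0606     1.1181     0.1733     0.1120]
  [   0.6058     1.1810     1.7327     1.1204]
  [   0.2456     0.5540     0.2723     1.5294]
x = (I − A)⁻¹ d = adj(I−A)·d / det(I−A), with det(I−A) = 0.3838:
  x_1 = (0.532500·100 + 0.295250·300 + 0.285000·275 + 0.242000·450) / 0.3838 = 329.10 / 0.3838 ≈ 857.48
  x_2 = (0.023250·100 + 0.429125·300 + 0.066500·275 + 0.043000·450) / 0.3838 = 168.70 / 0.3838 ≈ 439.55
  x_3 = (0.232500·100 + 0.453250·300 + 0.665000·275 + 0.430000·450) / 0.3838 = 535.60 / 0.3838 ≈ 1395.52
  x_4 = (0.094250·100 + 0.212625·300 + 0.104500·275 + 0.587000·450) / 0.3838 = 366.10 / 0.3838 ≈ 953.88

x_2 = 439.55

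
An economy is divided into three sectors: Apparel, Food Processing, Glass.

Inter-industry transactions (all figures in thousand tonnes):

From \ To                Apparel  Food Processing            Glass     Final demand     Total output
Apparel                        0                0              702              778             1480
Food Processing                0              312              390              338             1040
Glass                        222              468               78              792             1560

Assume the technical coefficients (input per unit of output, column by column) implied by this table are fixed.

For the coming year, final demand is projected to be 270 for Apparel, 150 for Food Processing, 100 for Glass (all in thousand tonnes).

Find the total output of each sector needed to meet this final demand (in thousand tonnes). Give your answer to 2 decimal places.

Technical coefficients a_ij = z_ij / X_j:
  a_11 = 0/1480 = 0.00, a_21 = 0/1480 = 0.00, a_31 = 222/1480 = 0.15
  a_12 = 0/1040 = 0.00, a_22 = 312/1040 = 0.30, a_32 = 468/1040 = 0.45
  a_13 = 702/1560 = 0.45, a_23 = 390/1560 = 0.25, a_33 = 78/1560 = 0.05
I − A =
  [   1.00     0.00    -0.45]
  [   0.00     0.70    -0.25]
  [  -0.15    -0.45     0.95]
Cofactors of I−A, C_ij = (−1)^(i+j)·(minor ij) (rows/columns in the sector order above):
  C_11 = (0.70)(0.95) − (-0.25)(-0.45) = 0.5525
  C_12 = −[(0.00)(0.95) − (-0.25)(-0.15)] = 0.0375
  C_13 = (0.00)(-0.45) − (0.70)(-0.15) = 0.1050
  C_21 = −[(0.00)(0.95) − (-0.45)(-0.45)] = 0.2025
  C_22 = (1.00)(0.95) − (-0.45)(-0.15) = 0.8825
  C_23 = −[(1.00)(-0.45) − (0.00)(-0.15)] = 0.4500
  C_31 = (0.00)(-0.25) − (-0.45)(0.70) = 0.3150
  C_32 = −[(1.00)(-0.25) − (-0.45)(0.00)] = 0.2500
  C_33 = (1.00)(0.70) − (0.00)(0.00) = 0.7000
det(I−A) = Σ_j (I−A)_1j·C_1j = (1.00)(0.5525) + (0.00)(0.0375) + (-0.45)(0.1050) = 0.50525
adj(I−A) = Cᵀ =
  [ 0.5525   0.2025   0.3150]
  [ 0.0375   0.8825   0.2500]
  [ 0.1050   0.4500   0.7000]
(I − A)⁻¹ = adj(I−A) / det(I−A) ≈
  [   1.0935     0.4008     0.6235]
  [   0.0742     1.7467     0.4948]
  [   0.2078     0.8906     1.3855]
x = (I − A)⁻¹ d = adj(I−A)·d / det(I−A), with det(I−A) = 0.50525:
  x_1 = (0.5525·270 + 0.2025·150 + 0.3150·100) / 0.50525 = 211.05 / 0.50525 ≈ 417.71
  x_2 = (0.0375·270 + 0.8825·150 + 0.2500·100) / 0.50525 = 167.50 / 0.50525 ≈ 331.52
  x_3 = (0.1050·270 + 0.4500·150 + 0.7000·100) / 0.50525 = 165.85 / 0.50525 ≈ 328.25

x_1 = 417.71, x_2 = 331.52, x_3 = 328.25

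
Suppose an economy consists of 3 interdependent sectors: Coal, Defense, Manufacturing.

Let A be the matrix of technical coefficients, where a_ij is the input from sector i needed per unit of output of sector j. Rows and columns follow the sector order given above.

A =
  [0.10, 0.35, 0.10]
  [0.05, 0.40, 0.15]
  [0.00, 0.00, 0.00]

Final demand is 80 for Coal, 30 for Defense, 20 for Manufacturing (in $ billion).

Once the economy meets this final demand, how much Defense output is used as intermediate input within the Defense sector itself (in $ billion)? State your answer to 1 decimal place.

z_DD = 25.9

I − A =
  [   0.90    -0.35    -0.10]
  [  -0.05     0.60    -0.15]
  [   0.00     0.00     1.00]
Cofactors of I−A, C_ij = (−1)^(i+j)·(minor ij) (rows/columns in the sector order above):
  C_11 = (0.60)(1.00) − (-0.15)(0.00) = 0.6000
  C_12 = −[(-0.05)(1.00) − (-0.15)(0.00)] = 0.0500
  C_13 = (-0.05)(0.00) − (0.60)(0.00) = 0.0000
  C_21 = −[(-0.35)(1.00) − (-0.10)(0.00)] = 0.3500
  C_22 = (0.90)(1.00) − (-0.10)(0.00) = 0.9000
  C_23 = −[(0.90)(0.00) − (-0.35)(0.00)] = 0.0000
  C_31 = (-0.35)(-0.15) − (-0.10)(0.60) = 0.1125
  C_32 = −[(0.90)(-0.15) − (-0.10)(-0.05)] = 0.1400
  C_33 = (0.90)(0.60) − (-0.35)(-0.05) = 0.5225
det(I−A) = Σ_j (I−A)_1j·C_1j = (0.90)(0.6000) + (-0.35)(0.0500) + (-0.10)(0.0000) = 0.5225
adj(I−A) = Cᵀ =
  [ 0.6000   0.3500   0.1125]
  [ 0.0500   0.9000   0.1400]
  [ 0.0000   0.0000   0.5225]
(I − A)⁻¹ = adj(I−A) / det(I−A) ≈
  [   1.1483     0.6699     0.2153]
  [   0.0957     1.7225     0.2679]
  [   0.0000     0.0000     1.0000]
First solve x = (I − A)⁻¹ d = adj(I−A)·d / det(I−A); in particular x_D = (0.0500·80 + 0.9000·30 + 0.1400·20) / 0.5225 = 33.80 / 0.5225 ≈ 64.689.
Intermediate flow from D to D: z_DD = a_DD · x_D = 0.40 × 33.80 / 0.5225 = 13.52 / 0.5225 ≈ 25.9.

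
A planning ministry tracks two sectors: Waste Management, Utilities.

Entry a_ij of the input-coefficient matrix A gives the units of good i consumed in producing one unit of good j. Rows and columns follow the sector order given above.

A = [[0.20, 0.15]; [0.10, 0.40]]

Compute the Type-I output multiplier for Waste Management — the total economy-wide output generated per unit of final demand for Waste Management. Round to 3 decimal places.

I − A =
  [   0.80    -0.15]
  [  -0.10     0.60]
det(I−A) = (0.80)(0.60) − (-0.15)(-0.10) = 0.4650
adj(I−A) = [[0.60, 0.15], [0.10, 0.80]]
(I − A)⁻¹ = adj(I−A) / det(I−A) ≈
  [   1.2903     0.3226]
  [   0.2151     1.7204]
The output multiplier for sector j is the column-j sum of the Leontief inverse (I − A)⁻¹ = adj(I−A) / det(I−A).
Column W of adj(I−A): (0.60, 0.10); det(I−A) = 0.4650.
m_W = (0.60 + 0.10) / 0.4650 = 0.70 / 0.4650 ≈ 1.505.

m_W = 1.505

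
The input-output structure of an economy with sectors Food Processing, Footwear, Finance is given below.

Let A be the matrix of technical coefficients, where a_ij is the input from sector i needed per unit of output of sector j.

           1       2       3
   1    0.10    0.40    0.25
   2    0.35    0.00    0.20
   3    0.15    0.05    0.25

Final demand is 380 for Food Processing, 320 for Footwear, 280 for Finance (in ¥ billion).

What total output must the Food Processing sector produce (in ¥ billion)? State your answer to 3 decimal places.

x_1 = 933.892

I − A =
  [   0.90    -0.40    -0.25]
  [  -0.35     1.00    -0.20]
  [  -0.15    -0.05     0.75]
Cofactors of I−A, C_ij = (−1)^(i+j)·(minor ij) (rows/columns in the sector order above):
  C_11 = (1.00)(0.75) − (-0.20)(-0.05) = 0.7400
  C_12 = −[(-0.35)(0.75) − (-0.20)(-0.15)] = 0.2925
  C_13 = (-0.35)(-0.05) − (1.00)(-0.15) = 0.1675
  C_21 = −[(-0.40)(0.75) − (-0.25)(-0.05)] = 0.3125
  C_22 = (0.90)(0.75) − (-0.25)(-0.15) = 0.6375
  C_23 = −[(0.90)(-0.05) − (-0.40)(-0.15)] = 0.1050
  C_31 = (-0.40)(-0.20) − (-0.25)(1.00) = 0.3300
  C_32 = −[(0.90)(-0.20) − (-0.25)(-0.35)] = 0.2675
  C_33 = (0.90)(1.00) − (-0.40)(-0.35) = 0.7600
det(I−A) = Σ_j (I−A)_1j·C_1j = (0.90)(0.7400) + (-0.40)(0.2925) + (-0.25)(0.1675) = 0.507125
adj(I−A) = Cᵀ =
  [ 0.7400   0.3125   0.3300]
  [ 0.2925   0.6375   0.2675]
  [ 0.1675   0.1050   0.7600]
(I − A)⁻¹ = adj(I−A) / det(I−A) ≈
  [   1.4592     0.6162     0.6507]
  [   0.5768     1.2571     0.5275]
  [   0.3303     0.2070     1.4986]
x = (I − A)⁻¹ d = adj(I−A)·d / det(I−A), with det(I−A) = 0.507125:
  x_1 = (0.7400·380 + 0.3125·320 + 0.3300·280) / 0.507125 = 473.60 / 0.507125 ≈ 933.892
  x_2 = (0.2925·380 + 0.6375·320 + 0.2675·280) / 0.507125 = 390.05 / 0.507125 ≈ 769.140
  x_3 = (0.1675·380 + 0.1050·320 + 0.7600·280) / 0.507125 = 310.05 / 0.507125 ≈ 611.388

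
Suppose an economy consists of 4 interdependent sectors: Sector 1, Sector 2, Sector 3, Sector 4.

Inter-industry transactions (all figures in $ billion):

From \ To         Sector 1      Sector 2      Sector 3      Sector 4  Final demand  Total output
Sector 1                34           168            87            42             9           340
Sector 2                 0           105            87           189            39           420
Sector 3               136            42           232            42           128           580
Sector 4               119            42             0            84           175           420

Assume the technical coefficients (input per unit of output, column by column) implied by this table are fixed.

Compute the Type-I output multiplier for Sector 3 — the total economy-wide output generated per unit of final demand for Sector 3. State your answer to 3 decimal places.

Technical coefficients a_ij = z_ij / X_j:
  a_11 = 34/340 = 0.10, a_21 = 0/340 = 0.00, a_31 = 136/340 = 0.40, a_41 = 119/340 = 0.35
  a_12 = 168/420 = 0.40, a_22 = 105/420 = 0.25, a_32 = 42/420 = 0.10, a_42 = 42/420 = 0.10
  a_13 = 87/580 = 0.15, a_23 = 87/580 = 0.15, a_33 = 232/580 = 0.40, a_43 = 0/580 = 0.00
  a_14 = 42/420 = 0.10, a_24 = 189/420 = 0.45, a_34 = 42/420 = 0.10, a_44 = 84/420 = 0.20
I − A =
  [   0.90    -0.40    -0.15    -0.10]
  [   0.00     0.75    -0.15    -0.45]
  [  -0.40    -0.10     0.60    -0.10]
  [  -0.35    -0.10     0.00     0.80]
Compute the cofactors C_ij = (−1)^(i+j)·(3×3 minor ij) of I−A; the adjugate is their transpose:
adj(I−A) = Cᵀ =
  [ 0.319500   0.211500   0.132750   0.175500]
  [ 0.147750   0.357750   0.126375   0.235500]
  [ 0.264000   0.223500   0.410250   0.210000]
  [ 0.158250   0.137250   0.073875   0.322500]
det(I−A) = Σ_j (I−A)_1j·C_1j = (0.90)(0.319500) + (-0.40)(0.147750) + (-0.15)(0.264000) + (-0.10)(0.158250) = 0.173025
(I − A)⁻¹ = adj(I−A) / det(I−A) ≈
  [   1.8466     1.2224     0.7672     1.0143]
  [   0.8539     2.0676     0.7304     1.3611]
  [   1.5258     1.2917     2.3710     1.2137]
  [   0.9146     0.7932     0.4270     1.8639]
The output multiplier for sector j is the column-j sum of the Leontief inverse (I − A)⁻¹ = adj(I−A) / det(I−A).
Column 3 of adj(I−A): (0.132750, 0.126375, 0.410250, 0.073875); det(I−A) = 0.173025.
m_3 = (0.132750 + 0.126375 + 0.410250 + 0.073875) / 0.173025 = 0.74325 / 0.173025 ≈ 4.296.

m_3 = 4.296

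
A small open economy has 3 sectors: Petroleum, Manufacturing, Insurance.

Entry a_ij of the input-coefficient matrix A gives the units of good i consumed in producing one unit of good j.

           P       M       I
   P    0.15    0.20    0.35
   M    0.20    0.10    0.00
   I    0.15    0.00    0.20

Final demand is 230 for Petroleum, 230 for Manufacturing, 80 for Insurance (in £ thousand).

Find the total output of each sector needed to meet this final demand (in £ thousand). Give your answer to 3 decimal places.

I − A =
  [   0.85    -0.20    -0.35]
  [  -0.20     0.90     0.00]
  [  -0.15     0.00     0.80]
Cofactors of I−A, C_ij = (−1)^(i+j)·(minor ij) (rows/columns in the sector order above):
  C_11 = (0.90)(0.80) − (0.00)(0.00) = 0.7200
  C_12 = −[(-0.20)(0.80) − (0.00)(-0.15)] = 0.1600
  C_13 = (-0.20)(0.00) − (0.90)(-0.15) = 0.1350
  C_21 = −[(-0.20)(0.80) − (-0.35)(0.00)] = 0.1600
  C_22 = (0.85)(0.80) − (-0.35)(-0.15) = 0.6275
  C_23 = −[(0.85)(0.00) − (-0.20)(-0.15)] = 0.0300
  C_31 = (-0.20)(0.00) − (-0.35)(0.90) = 0.3150
  C_32 = −[(0.85)(0.00) − (-0.35)(-0.20)] = 0.0700
  C_33 = (0.85)(0.90) − (-0.20)(-0.20) = 0.7250
det(I−A) = Σ_j (I−A)_1j·C_1j = (0.85)(0.7200) + (-0.20)(0.1600) + (-0.35)(0.1350) = 0.53275
adj(I−A) = Cᵀ =
  [ 0.7200   0.1600   0.3150]
  [ 0.1600   0.6275   0.0700]
  [ 0.1350   0.0300   0.7250]
(I − A)⁻¹ = adj(I−A) / det(I−A) ≈
  [   1.3515     0.3003     0.5913]
  [   0.3003     1.1779     0.1314]
  [   0.2534     0.0563     1.3609]
x = (I − A)⁻¹ d = adj(I−A)·d / det(I−A), with det(I−A) = 0.53275:
  x_P = (0.7200·230 + 0.1600·230 + 0.3150·80) / 0.53275 = 227.60 / 0.53275 ≈ 427.217
  x_M = (0.1600·230 + 0.6275·230 + 0.0700·80) / 0.53275 = 186.725 / 0.53275 ≈ 350.493
  x_I = (0.1350·230 + 0.0300·230 + 0.7250·80) / 0.53275 = 95.95 / 0.53275 ≈ 180.103

x_P = 427.217, x_M = 350.493, x_I = 180.103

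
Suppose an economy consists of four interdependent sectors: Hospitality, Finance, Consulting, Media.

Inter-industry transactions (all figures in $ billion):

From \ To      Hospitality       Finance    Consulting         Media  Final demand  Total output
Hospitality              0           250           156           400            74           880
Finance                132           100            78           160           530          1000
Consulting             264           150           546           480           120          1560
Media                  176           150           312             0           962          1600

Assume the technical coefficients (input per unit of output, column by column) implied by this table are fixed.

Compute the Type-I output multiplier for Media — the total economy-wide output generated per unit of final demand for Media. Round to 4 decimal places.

Technical coefficients a_ij = z_ij / X_j:
  a_11 = 0/880 = 0.00, a_21 = 132/880 = 0.15, a_31 = 264/880 = 0.30, a_41 = 176/880 = 0.20
  a_12 = 250/1000 = 0.25, a_22 = 100/1000 = 0.10, a_32 = 150/1000 = 0.15, a_42 = 150/1000 = 0.15
  a_13 = 156/1560 = 0.10, a_23 = 78/1560 = 0.05, a_33 = 546/1560 = 0.35, a_43 = 312/1560 = 0.20
  a_14 = 400/1600 = 0.25, a_24 = 160/1600 = 0.10, a_34 = 480/1600 = 0.30, a_44 = 0/1600 = 0.00
I − A =
  [   1.00    -0.25    -0.10    -0.25]
  [  -0.15     0.90    -0.05    -0.10]
  [  -0.30    -0.15     0.65    -0.30]
  [  -0.20    -0.15    -0.20     1.00]
Compute the cofactors C_ij = (−1)^(i+j)·(3×3 minor ij) of I−A; the adjugate is their transpose:
adj(I−A) = Cᵀ =
  [ 0.508500   0.198875   0.152875   0.192875]
  [ 0.125500   0.506500   0.092000   0.109625]
  [ 0.351750   0.288750   0.791875   0.354375]
  [ 0.190875   0.173500   0.202750   0.520125]
det(I−A) = Σ_j (I−A)_1j·C_1j = (1.00)(0.508500) + (-0.25)(0.125500) + (-0.10)(0.351750) + (-0.25)(0.190875) = 0.39423125
(I − A)⁻¹ = adj(I−A) / det(I−A) ≈
  [   1.28985     0.50446     0.38778     0.48924]
  [   0.31834     1.28478     0.23337     0.27807]
  [   0.89224     0.73244     2.00866     0.89890]
  [   0.48417     0.44010     0.51429     1.31934]
The output multiplier for sector j is the column-j sum of the Leontief inverse (I − A)⁻¹ = adj(I−A) / det(I−A).
Column 4 of adj(I−A): (0.192875, 0.109625, 0.354375, 0.520125); det(I−A) = 0.39423125.
m_4 = (0.192875 + 0.109625 + 0.354375 + 0.520125) / 0.39423125 = 1.177 / 0.39423125 ≈ 2.9856.

m_4 = 2.9856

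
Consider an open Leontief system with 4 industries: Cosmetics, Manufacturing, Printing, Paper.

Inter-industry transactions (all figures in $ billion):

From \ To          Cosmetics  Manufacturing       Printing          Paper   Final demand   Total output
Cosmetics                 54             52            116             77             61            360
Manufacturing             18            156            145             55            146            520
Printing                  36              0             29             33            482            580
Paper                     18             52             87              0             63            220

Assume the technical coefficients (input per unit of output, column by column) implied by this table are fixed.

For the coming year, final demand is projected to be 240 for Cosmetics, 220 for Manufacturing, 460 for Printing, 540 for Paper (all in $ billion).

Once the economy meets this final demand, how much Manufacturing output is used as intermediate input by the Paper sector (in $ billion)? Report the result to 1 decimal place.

z_24 = 194.8

Technical coefficients a_ij = z_ij / X_j:
  a_11 = 54/360 = 0.15, a_21 = 18/360 = 0.05, a_31 = 36/360 = 0.10, a_41 = 18/360 = 0.05
  a_12 = 52/520 = 0.10, a_22 = 156/520 = 0.30, a_32 = 0/520 = 0.00, a_42 = 52/520 = 0.10
  a_13 = 116/580 = 0.20, a_23 = 145/580 = 0.25, a_33 = 29/580 = 0.05, a_43 = 87/580 = 0.15
  a_14 = 77/220 = 0.35, a_24 = 55/220 = 0.25, a_34 = 33/220 = 0.15, a_44 = 0/220 = 0.00
I − A =
  [   0.85    -0.10    -0.20    -0.35]
  [  -0.05     0.70    -0.25    -0.25]
  [  -0.10     0.00     0.95    -0.15]
  [  -0.05    -0.10    -0.15     1.00]
Compute the cofactors C_ij = (−1)^(i+j)·(3×3 minor ij) of I−A; the adjugate is their transpose:
adj(I−A) = Cᵀ =
  [ 0.621750   0.129000   0.209250   0.281250]
  [ 0.088875   0.745000   0.255125   0.255625]
  [ 0.073500   0.027000   0.553500   0.115500]
  [ 0.051000   0.085000   0.119000   0.544000]
det(I−A) = Σ_j (I−A)_1j·C_1j = (0.85)(0.621750) + (-0.10)(0.088875) + (-0.20)(0.073500) + (-0.35)(0.051000) = 0.48705
(I − A)⁻¹ = adj(I−A) / det(I−A) ≈
  [   1.2766     0.2649     0.4296     0.5775]
  [   0.1825     1.5296     0.5238     0.5248]
  [   0.1509     0.0554     1.1364     0.2371]
  [   0.1047     0.1745     0.2443     1.1169]
First solve x = (I − A)⁻¹ d = adj(I−A)·d / det(I−A); in particular x_4 = (0.051000·240 + 0.085000·220 + 0.119000·460 + 0.544000·540) / 0.48705 = 379.44 / 0.48705 ≈ 779.058.
Intermediate flow from 2 to 4: z_24 = a_24 · x_4 = 0.25 × 379.44 / 0.48705 = 94.86 / 0.48705 ≈ 194.8.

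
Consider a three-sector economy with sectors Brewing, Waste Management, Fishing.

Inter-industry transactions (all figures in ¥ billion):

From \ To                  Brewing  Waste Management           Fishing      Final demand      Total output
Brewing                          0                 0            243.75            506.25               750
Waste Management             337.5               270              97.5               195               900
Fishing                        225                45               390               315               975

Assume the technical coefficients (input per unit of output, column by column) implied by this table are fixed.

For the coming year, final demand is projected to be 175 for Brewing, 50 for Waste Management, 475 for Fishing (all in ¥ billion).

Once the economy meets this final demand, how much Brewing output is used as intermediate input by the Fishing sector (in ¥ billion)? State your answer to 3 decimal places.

z_13 = 263.179

Technical coefficients a_ij = z_ij / X_j:
  a_11 = 0/750 = 0.00, a_21 = 337.5/750 = 0.45, a_31 = 225/750 = 0.30
  a_12 = 0/900 = 0.00, a_22 = 270/900 = 0.30, a_32 = 45/900 = 0.05
  a_13 = 243.75/975 = 0.25, a_23 = 97.5/975 = 0.10, a_33 = 390/975 = 0.40
I − A =
  [   1.00     0.00    -0.25]
  [  -0.45     0.70    -0.10]
  [  -0.30    -0.05     0.60]
Cofactors of I−A, C_ij = (−1)^(i+j)·(minor ij) (rows/columns in the sector order above):
  C_11 = (0.70)(0.60) − (-0.10)(-0.05) = 0.4150
  C_12 = −[(-0.45)(0.60) − (-0.10)(-0.30)] = 0.3000
  C_13 = (-0.45)(-0.05) − (0.70)(-0.30) = 0.2325
  C_21 = −[(0.00)(0.60) − (-0.25)(-0.05)] = 0.0125
  C_22 = (1.00)(0.60) − (-0.25)(-0.30) = 0.5250
  C_23 = −[(1.00)(-0.05) − (0.00)(-0.30)] = 0.0500
  C_31 = (0.00)(-0.10) − (-0.25)(0.70) = 0.1750
  C_32 = −[(1.00)(-0.10) − (-0.25)(-0.45)] = 0.2125
  C_33 = (1.00)(0.70) − (0.00)(-0.45) = 0.7000
det(I−A) = Σ_j (I−A)_1j·C_1j = (1.00)(0.4150) + (0.00)(0.3000) + (-0.25)(0.2325) = 0.356875
adj(I−A) = Cᵀ =
  [ 0.4150   0.0125   0.1750]
  [ 0.3000   0.5250   0.2125]
  [ 0.2325   0.0500   0.7000]
(I − A)⁻¹ = adj(I−A) / det(I−A) ≈
  [   1.1629     0.0350     0.4904]
  [   0.8406     1.4711     0.5954]
  [   0.6515     0.1401     1.9615]
First solve x = (I − A)⁻¹ d = adj(I−A)·d / det(I−A); in particular x_3 = (0.2325·175 + 0.0500·50 + 0.7000·475) / 0.356875 = 375.6875 / 0.356875 ≈ 1052.71454.
Intermediate flow from 1 to 3: z_13 = a_13 · x_3 = 0.25 × 375.6875 / 0.356875 = 93.921875 / 0.356875 ≈ 263.179.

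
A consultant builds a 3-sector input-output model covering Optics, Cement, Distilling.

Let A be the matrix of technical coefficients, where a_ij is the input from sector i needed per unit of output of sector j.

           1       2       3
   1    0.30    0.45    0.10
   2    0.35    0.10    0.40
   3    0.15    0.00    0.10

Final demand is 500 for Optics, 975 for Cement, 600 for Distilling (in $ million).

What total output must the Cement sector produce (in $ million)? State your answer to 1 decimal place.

I − A =
  [   0.70    -0.45    -0.10]
  [  -0.35     0.90    -0.40]
  [  -0.15     0.00     0.90]
Cofactors of I−A, C_ij = (−1)^(i+j)·(minor ij) (rows/columns in the sector order above):
  C_11 = (0.90)(0.90) − (-0.40)(0.00) = 0.8100
  C_12 = −[(-0.35)(0.90) − (-0.40)(-0.15)] = 0.3750
  C_13 = (-0.35)(0.00) − (0.90)(-0.15) = 0.1350
  C_21 = −[(-0.45)(0.90) − (-0.10)(0.00)] = 0.4050
  C_22 = (0.70)(0.90) − (-0.10)(-0.15) = 0.6150
  C_23 = −[(0.70)(0.00) − (-0.45)(-0.15)] = 0.0675
  C_31 = (-0.45)(-0.40) − (-0.10)(0.90) = 0.2700
  C_32 = −[(0.70)(-0.40) − (-0.10)(-0.35)] = 0.3150
  C_33 = (0.70)(0.90) − (-0.45)(-0.35) = 0.4725
det(I−A) = Σ_j (I−A)_1j·C_1j = (0.70)(0.8100) + (-0.45)(0.3750) + (-0.10)(0.1350) = 0.38475
adj(I−A) = Cᵀ =
  [ 0.8100   0.4050   0.2700]
  [ 0.3750   0.6150   0.3150]
  [ 0.1350   0.0675   0.4725]
(I − A)⁻¹ = adj(I−A) / det(I−A) ≈
  [   2.1053     1.0526     0.7018]
  [   0.9747     1.5984     0.8187]
  [   0.3509     0.1754     1.2281]
x = (I − A)⁻¹ d = adj(I−A)·d / det(I−A), with det(I−A) = 0.38475:
  x_1 = (0.8100·500 + 0.4050·975 + 0.2700·600) / 0.38475 = 961.875 / 0.38475 = 2500.0
  x_2 = (0.3750·500 + 0.6150·975 + 0.3150·600) / 0.38475 = 976.125 / 0.38475 ≈ 2537.0
  x_3 = (0.1350·500 + 0.0675·975 + 0.4725·600) / 0.38475 = 416.8125 / 0.38475 ≈ 1083.3

x_2 = 2537.0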